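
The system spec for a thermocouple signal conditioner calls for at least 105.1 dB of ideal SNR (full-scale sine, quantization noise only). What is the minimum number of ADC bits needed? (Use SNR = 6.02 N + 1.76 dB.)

Solving 6.02 N ≥ 105.1 − 1.76: N ≥ 17.166. Round up → N = 18.

18 bits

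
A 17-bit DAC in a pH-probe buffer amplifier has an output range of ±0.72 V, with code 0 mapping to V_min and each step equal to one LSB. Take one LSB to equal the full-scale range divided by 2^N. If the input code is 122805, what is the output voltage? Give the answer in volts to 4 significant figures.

0.6292 V

The full-scale span is 0.72 − (-0.72) = 1.44 V. LSB = 1.44 V / 2^17.
V_out = -0.72 + 122805 × (1.44/131072) V
      = -0.72 + 1.34918 = 0.629176 V.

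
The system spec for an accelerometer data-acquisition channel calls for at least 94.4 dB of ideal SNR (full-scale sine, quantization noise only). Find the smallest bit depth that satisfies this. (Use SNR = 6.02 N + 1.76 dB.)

Required N = ⌈(94.4 − 1.76)/6.02⌉ = ⌈15.389⌉ = 16.

16 bits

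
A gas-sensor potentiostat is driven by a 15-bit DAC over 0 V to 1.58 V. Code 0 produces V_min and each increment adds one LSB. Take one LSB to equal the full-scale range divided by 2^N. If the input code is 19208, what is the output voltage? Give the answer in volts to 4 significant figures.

0.9262 V

Full-scale range = 1.58 V. LSB = 1.58 V / 2^15.
V_out = 0 + 19208 × (1.58/32768) V
      = 0 + 0.926167 = 0.926167 V.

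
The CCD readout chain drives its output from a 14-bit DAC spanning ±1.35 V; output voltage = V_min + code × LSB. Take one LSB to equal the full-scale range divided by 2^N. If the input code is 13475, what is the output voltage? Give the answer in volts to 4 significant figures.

0.8706 V

Span: 1.35 V − (-1.35 V) = 2.7 V. LSB = 2.7 V / 2^14.
V_out = V_min + code × LSB = -1.35 V + 13475 × 2.7 V / 16384
      = -1.35 V + 2.22061 V = 0.870612 V.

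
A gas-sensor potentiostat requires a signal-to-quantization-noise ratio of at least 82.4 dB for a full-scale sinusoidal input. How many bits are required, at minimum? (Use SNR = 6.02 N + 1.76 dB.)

Required N = ⌈(82.4 − 1.76)/6.02⌉ = ⌈13.395⌉ = 14.

14 bits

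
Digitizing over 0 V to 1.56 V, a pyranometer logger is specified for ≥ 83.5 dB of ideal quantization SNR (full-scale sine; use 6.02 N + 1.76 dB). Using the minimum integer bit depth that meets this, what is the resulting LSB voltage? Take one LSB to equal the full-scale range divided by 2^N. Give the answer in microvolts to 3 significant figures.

95.2 µV

Full-scale range = 1.56 V.
N ≥ (83.5 − 1.76)/6.02 = 13.578 → N_min = 14.
Step size = 1.56/16384 V = 95.2 µV.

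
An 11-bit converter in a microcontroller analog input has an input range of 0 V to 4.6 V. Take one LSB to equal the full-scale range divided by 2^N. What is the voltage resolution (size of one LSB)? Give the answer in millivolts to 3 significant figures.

2.25 mV

Range is 4.6 V.
2^11 = 2048 levels.
Step size = 4.6/2048 V = 2.25 mV.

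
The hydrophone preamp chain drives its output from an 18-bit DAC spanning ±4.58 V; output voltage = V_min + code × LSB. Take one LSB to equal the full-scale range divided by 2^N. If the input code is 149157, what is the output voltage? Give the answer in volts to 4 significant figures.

0.6319 V

The full-scale span is 4.58 − (-4.58) = 9.16 V. LSB = 9.16 V / 2^18.
Output = V_min + (149157/262144) × range = -4.58 + 0.568989 × 9.16 V
      = -4.58 V + 5.21194 V = 0.631937 V.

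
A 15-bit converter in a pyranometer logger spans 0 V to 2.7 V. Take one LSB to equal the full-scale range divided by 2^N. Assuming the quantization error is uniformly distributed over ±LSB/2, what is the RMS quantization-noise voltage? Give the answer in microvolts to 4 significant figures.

23.79 µV

Full-scale range = 2.7 V.
One LSB is 2.7 V / 32768 = 82.3975 µV.
σ_q = LSB/√12 = 82.3975 µV/3.4641 = 23.79 µV.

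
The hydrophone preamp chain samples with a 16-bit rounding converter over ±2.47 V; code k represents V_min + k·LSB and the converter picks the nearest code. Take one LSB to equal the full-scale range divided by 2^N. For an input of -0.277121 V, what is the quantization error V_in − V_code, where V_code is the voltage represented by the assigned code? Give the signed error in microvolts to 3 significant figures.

Full-scale range = 2.47 V − (-2.47 V) = 4.94 V. LSB = 4.94 V / 2^16 ≈ 75.38 µV.
(V_in − V_min)/LSB = (-0.277121 − (-2.47)) × 65536/4.94 = 29091.6029 → nearest code k = 29092.
V_code = V_min + k × range/2^16 = -2.47 + 29092 × 4.94/65536 = -0.27709106445 V.
Error = V_in − V_code = -0.277121 − (-0.27709106445) = −29.9 µV.

−29.9 µV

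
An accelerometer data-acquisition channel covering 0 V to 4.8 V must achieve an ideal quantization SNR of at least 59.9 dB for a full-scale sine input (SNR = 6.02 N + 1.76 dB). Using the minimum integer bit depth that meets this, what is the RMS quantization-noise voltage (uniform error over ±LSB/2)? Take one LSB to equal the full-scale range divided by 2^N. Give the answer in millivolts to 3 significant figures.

Range is 4.8 V.
N ≥ (59.9 − 1.76)/6.02 = 9.658 → N_min = 10.
One LSB is 4.8 V / 1024 = 4.6875 mV.
V_rms = LSB/√12 = 1.35 mV.

1.35 mV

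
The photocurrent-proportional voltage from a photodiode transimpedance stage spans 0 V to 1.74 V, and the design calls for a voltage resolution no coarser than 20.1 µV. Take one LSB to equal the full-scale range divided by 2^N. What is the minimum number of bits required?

V_FS = 1.74 V.
Need 2^N ≥ 1.74 V / 20.1 µV = 86570 → N_min = 17.

17 bits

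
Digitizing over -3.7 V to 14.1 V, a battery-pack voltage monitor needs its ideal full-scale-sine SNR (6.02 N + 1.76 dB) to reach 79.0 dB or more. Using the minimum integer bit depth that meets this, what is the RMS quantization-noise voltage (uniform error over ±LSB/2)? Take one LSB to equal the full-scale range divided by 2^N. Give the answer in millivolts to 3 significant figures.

Span: 14.1 V − (-3.7 V) = 17.8 V.
Required N = ⌈(79.0 − 1.76)/6.02⌉ = ⌈12.831⌉ = 13.
LSB = 17.8 V ÷ 2^13 = 17.8/8192 V = 2.1729 mV.
RMS noise = LSB/√12 = 0.627 mV.

0.627 mV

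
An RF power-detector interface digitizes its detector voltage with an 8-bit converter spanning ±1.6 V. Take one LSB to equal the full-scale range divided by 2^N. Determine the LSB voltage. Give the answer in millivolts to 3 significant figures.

Full-scale range = 1.6 V − (-1.6 V) = 3.2 V.
2^8 = 256 levels.
Step size = 3.2/256 V = 12.5 mV.

12.5 mV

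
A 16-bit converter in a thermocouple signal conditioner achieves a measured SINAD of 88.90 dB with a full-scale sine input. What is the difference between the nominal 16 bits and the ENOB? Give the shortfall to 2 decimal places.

ENOB = (SINAD − 1.76)/6.02 = (88.90 − 1.76)/6.02 = 14.4751 bits.
16 − 14.4751 = 1.52 bits below nominal.

1.52 bits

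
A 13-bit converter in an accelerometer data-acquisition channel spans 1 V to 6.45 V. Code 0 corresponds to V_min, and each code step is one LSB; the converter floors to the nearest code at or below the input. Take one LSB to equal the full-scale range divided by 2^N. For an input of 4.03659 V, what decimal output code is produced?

Span: 6.45 V − (1 V) = 5.45 V. LSB = 5.45 V / 2^13 ≈ 0.6653 mV.
V_in − V_min = 4.03659 − (1) = 3.03659 V.
Divide by LSB: 3.03659 × 8192/5.45 = 4564.3569.
Truncating gives code 4564.

4564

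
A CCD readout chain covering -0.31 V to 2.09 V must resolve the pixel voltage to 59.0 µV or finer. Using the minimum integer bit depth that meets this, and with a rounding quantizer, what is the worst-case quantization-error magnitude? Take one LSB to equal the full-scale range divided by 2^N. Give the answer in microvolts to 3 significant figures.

The full-scale span is 2.09 − (-0.31) = 2.4 V.
Need 2^N ≥ 2.4 V / 59.0 µV = 40680 → N_min = 16.
One LSB is 2.4 V / 65536 = 36.621 µV.
Max error for round-to-nearest is LSB/2 = 18.3 µV.

18.3 µV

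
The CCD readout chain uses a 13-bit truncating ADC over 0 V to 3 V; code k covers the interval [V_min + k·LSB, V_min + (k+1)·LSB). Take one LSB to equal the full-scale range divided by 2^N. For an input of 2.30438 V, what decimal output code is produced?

V_FS = 3 V. LSB = 3 V / 2^13 ≈ 366.2 µV.
V_in − V_min = 2.30438 − (0) = 2.30438 V.
Divide by LSB: 2.30438 × 8192/3 = 6292.4937.
Truncating gives code 6292.

6292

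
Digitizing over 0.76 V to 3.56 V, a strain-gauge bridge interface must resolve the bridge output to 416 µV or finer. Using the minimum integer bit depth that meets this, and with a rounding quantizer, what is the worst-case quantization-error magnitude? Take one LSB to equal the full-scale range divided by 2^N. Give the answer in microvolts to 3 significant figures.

171 µV

Full-scale range = 3.56 V − (0.76 V) = 2.8 V.
Required number of levels: 2.8/416 µV = 6730.8; smallest N with 2^N ≥ that is 13.
One LSB is 2.8 V / 8192 = 341.80 µV.
Half an LSB is 171 µV.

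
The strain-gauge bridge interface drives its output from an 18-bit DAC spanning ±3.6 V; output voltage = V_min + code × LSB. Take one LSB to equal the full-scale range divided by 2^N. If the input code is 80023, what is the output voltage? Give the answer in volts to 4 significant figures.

The full-scale span is 3.6 − (-3.6) = 7.2 V. LSB = 7.2 V / 2^18.
Output = V_min + (80023/262144) × range = -3.6 + 0.305264 × 7.2 V
      = -3.6 + 2.19790 = -1.40210 V.

-1.402 V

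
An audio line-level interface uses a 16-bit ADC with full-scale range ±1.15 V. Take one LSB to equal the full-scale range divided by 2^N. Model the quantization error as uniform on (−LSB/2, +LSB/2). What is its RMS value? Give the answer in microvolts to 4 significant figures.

Span: 1.15 V − (-1.15 V) = 2.3 V.
LSB = 2.3 V ÷ 2^16 = 2.3/65536 V = 35.0952 µV.
RMS of a uniform error over width LSB is LSB/√12 = 10.13 µV.

10.13 µV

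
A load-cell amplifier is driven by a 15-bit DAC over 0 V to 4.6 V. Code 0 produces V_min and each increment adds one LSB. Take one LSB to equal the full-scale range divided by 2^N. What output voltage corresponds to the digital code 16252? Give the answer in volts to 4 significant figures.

2.281 V

Span = 4.6 V. LSB = 4.6 V / 2^15.
V_out = V_min + code × LSB = 0 V + 16252 × 4.6 V / 32768
      = 0 + 2.28147 = 2.28147 V.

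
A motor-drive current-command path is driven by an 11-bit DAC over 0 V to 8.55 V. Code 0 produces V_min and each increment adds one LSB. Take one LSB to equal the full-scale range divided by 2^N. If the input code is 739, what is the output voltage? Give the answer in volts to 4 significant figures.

3.085 V

Range is 8.55 V. LSB = 8.55 V / 2^11.
V_out = 0 + 739 × (8.55/2048) V
      = 0 V + 3.08518 V = 3.08518 V.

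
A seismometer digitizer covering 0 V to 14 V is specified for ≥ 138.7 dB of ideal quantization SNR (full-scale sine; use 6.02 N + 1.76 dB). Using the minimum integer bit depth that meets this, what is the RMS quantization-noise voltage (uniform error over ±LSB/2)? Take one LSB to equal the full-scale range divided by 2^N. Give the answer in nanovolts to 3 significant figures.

Full-scale range = 14 V.
Solving 6.02 N ≥ 138.7 − 1.76: N ≥ 22.748. Round up → N = 23.
LSB = 14 V ÷ 2^23 = 14/8388608 V = 1.6689 µV.
σ_q = LSB/√12 = 1.6689 µV/3.4641 = 482 nV.

482 nV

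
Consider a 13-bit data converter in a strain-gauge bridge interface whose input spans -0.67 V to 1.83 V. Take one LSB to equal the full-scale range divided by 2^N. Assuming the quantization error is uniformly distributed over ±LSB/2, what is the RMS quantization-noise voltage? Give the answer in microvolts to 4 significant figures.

The full-scale span is 1.83 − (-0.67) = 2.5 V.
LSB = 2.5 V ÷ 2^13 = 2.5/8192 V = 305.176 µV.
σ_q = LSB/√12 = 305.176 µV/3.4641 = 88.10 µV.

88.10 µV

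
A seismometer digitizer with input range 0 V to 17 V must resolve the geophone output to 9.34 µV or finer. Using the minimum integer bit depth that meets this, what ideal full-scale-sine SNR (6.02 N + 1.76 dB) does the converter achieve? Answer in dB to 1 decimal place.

128.2 dB

Full-scale range = 17 V.
17 V / 9.34 µV = 1.820e6. Since 2^20 = 1048576 and 2^21 = 2097152, N = 21.
SNR = 6.02 × 21 + 1.76 = 128.18 dB.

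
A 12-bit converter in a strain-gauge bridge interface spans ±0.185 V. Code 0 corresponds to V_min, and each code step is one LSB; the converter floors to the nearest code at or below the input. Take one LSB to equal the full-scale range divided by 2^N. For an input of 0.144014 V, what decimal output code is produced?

Span: 0.185 V − (-0.185 V) = 0.37 V. LSB = 0.37 V / 2^12 ≈ 90.33 µV.
code = ⌊(V_in − V_min)/LSB⌋ = ⌊(V_in − V_min) × 2^12 / range⌋
     = ⌊(0.144014 − (-0.185)) × 4096 / 0.37⌋ = ⌊0.329014 × 4096/0.37⌋
     = ⌊3642.274⌋ = 3642.

3642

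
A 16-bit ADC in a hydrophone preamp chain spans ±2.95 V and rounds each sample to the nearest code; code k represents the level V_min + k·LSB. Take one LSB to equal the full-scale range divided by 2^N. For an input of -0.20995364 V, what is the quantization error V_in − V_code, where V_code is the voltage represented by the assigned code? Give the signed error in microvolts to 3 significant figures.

−11.0 µV

Range = 2.95 − (-2.95) = 5.9 V. LSB = 5.9 V / 2^16 ≈ 90.03 µV.
(-0.20995364 − (-2.95)) / LSB = 2.74004636 × 65536/5.9 = 30435.8777. Nearest integer: k = 30436.
V_code = V_min + k × range/2^16 = -2.95 + 30436 × 5.9/65536 = -0.20994262695 V.
Error = V_in − V_code = -0.20995364 − (-0.20994262695) = −11.0 µV.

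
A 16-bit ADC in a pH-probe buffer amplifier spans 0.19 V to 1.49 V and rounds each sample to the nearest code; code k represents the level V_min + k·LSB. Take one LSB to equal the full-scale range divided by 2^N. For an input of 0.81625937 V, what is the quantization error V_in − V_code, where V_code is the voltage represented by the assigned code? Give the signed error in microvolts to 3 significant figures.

+3.57 µV

Span: 1.49 V − (0.19 V) = 1.3 V. LSB = 1.3 V / 2^16 ≈ 19.84 µV.
(V_in − V_min)/LSB = (0.81625937 − (0.19)) × 65536/1.3 = 31571.1801 → nearest code k = 31571.
Reconstructed level: 0.19 + 31571 × 1.3/65536 V = 0.81625579834 V.
Error = V_in − V_code = 0.81625937 − (0.81625579834) = +3.57 µV.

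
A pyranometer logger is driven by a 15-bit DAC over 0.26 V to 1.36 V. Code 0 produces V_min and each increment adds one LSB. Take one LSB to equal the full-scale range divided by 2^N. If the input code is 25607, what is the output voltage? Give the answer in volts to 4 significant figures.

1.120 V

Full-scale range = 1.36 V − (0.26 V) = 1.1 V. LSB = 1.1 V / 2^15.
Output = V_min + (25607/32768) × range = 0.26 + 0.781464 × 1.1 V
      = 0.26 + 0.859610 = 1.11961 V.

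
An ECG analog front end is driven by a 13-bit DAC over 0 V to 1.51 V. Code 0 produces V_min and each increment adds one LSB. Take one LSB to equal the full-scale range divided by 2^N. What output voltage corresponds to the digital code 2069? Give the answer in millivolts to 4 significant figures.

381.4 mV

Span = 1.51 V. LSB = 1.51 V / 2^13.
V_out = 0 + 2069 × (1.51/8192) V
      = 0 + 0.381371 = 0.381371 V.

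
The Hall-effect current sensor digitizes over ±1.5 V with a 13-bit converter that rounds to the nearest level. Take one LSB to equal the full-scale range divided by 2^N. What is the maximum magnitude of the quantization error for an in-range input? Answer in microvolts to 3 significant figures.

Full-scale range = 1.5 V − (-1.5 V) = 3 V.
LSB = 3 V / 2^13 = 366.21 µV.
|e|_max = LSB/2 = 183 µV.

183 µV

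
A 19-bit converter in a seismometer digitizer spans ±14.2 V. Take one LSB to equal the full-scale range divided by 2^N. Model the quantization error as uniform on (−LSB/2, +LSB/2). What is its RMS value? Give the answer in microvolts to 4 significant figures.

15.64 µV

Span: 14.2 V − (-14.2 V) = 28.4 V.
Step size = 28.4/524288 V = 54.1687 µV.
σ_q = LSB/√12 = 54.1687 µV/3.4641 = 15.64 µV.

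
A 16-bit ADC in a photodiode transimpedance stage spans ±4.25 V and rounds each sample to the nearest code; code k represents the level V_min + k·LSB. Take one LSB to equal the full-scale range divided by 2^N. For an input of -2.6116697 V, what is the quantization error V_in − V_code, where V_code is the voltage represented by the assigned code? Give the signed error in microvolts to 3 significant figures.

The full-scale span is 4.25 − (-4.25) = 8.5 V. LSB = 8.5 V / 2^16 ≈ 129.7 µV.
(V_in − V_min)/LSB = (-2.6116697 − (-4.25)) × 65536/8.5 = 12631.7194 → nearest code k = 12632.
Reconstructed level: -4.25 + 12632 × 8.5/65536 V = -2.6116333008 V.
Error = V_in − V_code = -2.6116697 − (-2.6116333008) = −36.4 µV.

−36.4 µV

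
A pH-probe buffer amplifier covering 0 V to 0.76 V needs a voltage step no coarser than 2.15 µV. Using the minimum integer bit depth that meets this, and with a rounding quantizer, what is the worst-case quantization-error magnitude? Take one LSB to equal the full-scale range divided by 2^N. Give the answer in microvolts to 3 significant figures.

Span = 0.76 V.
0.76 V / 2.15 µV = 353500. Since 2^18 = 262144 and 2^19 = 524288, N = 19.
LSB = 0.76 V / 2^19 = 1.4496 µV.
|e|_max = LSB/2 = 0.725 µV.

0.725 µV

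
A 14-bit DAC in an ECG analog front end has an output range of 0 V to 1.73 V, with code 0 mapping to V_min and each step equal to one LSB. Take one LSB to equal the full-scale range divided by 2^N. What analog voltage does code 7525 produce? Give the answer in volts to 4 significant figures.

Range is 1.73 V. LSB = 1.73 V / 2^14.
V_out = 0 + 7525 × (1.73/16384) V
      = 0 V + 0.794571 V = 0.794571 V.

0.7946 V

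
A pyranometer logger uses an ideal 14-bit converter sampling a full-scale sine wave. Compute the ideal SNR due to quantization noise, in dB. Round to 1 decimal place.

86.0 dB

SNR = 6.02·14 + 1.76 = 86.04 dB.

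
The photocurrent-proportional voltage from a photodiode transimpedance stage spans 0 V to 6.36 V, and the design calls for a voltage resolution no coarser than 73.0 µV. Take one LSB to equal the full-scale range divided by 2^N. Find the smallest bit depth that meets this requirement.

17 bits

V_FS = 6.36 V.
Required number of levels: 6.36/73.0 µV = 87123; smallest N with 2^N ≥ that is 17.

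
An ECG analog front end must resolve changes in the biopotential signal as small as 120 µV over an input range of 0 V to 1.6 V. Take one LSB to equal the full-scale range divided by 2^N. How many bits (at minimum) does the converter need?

Span = 1.6 V.
1.6 V / 120 µV = 13330. Since 2^13 = 8192 and 2^14 = 16384, N = 14.

14 bits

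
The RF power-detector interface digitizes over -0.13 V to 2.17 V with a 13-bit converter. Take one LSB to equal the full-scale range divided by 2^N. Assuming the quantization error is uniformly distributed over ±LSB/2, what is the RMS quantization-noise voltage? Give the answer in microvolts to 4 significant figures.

81.05 µV

Range = 2.17 − (-0.13) = 2.3 V.
LSB = 2.3 V ÷ 2^13 = 2.3/8192 V = 280.762 µV.
RMS of a uniform error over width LSB is LSB/√12 = 81.05 µV.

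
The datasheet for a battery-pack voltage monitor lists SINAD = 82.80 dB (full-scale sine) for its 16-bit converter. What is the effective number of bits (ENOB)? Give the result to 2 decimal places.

ENOB = (SINAD − 1.76) / 6.02 = (82.80 − 1.76) / 6.02 = 81.04 / 6.02 = 13.4618.

13.46 bits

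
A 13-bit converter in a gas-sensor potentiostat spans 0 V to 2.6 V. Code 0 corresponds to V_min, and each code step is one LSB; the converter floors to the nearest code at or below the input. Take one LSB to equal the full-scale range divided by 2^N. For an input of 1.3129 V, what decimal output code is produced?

4136

Span = 2.6 V. LSB = 2.6 V / 2^13 ≈ 317.4 µV.
code = ⌊(V_in − V_min)/LSB⌋ = ⌊(V_in − V_min) × 2^13 / range⌋
     = ⌊(1.3129 − (0)) × 8192 / 2.6⌋ = ⌊1.3129 × 8192/2.6⌋
     = ⌊4136.645⌋ = 4136.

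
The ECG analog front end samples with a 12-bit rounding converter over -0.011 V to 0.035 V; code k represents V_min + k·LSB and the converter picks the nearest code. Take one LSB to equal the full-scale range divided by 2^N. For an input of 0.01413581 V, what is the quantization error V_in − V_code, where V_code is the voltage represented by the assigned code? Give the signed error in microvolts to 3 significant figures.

Span: 0.035 V − (-0.011 V) = 0.046 V. LSB = 0.046 V / 2^12 ≈ 11.23 µV.
(0.01413581 − (-0.011)) / LSB = 0.02513581 × 4096/0.046 = 2238.1800. Nearest integer: k = 2238.
V_code = -0.011 + (2238/4096) × 0.046 = 0.01413378906 V.
e = 0.01413581 − (0.01413378906) = +2.02 µV.

+2.02 µV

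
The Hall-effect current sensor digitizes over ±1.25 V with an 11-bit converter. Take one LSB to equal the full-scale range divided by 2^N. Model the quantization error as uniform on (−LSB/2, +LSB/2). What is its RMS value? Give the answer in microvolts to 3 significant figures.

The full-scale span is 1.25 − (-1.25) = 2.5 V.
LSB = 2.5 V / 2^11 = 1.2207 mV.
For a uniform distribution on [−LSB/2, +LSB/2], V_rms = LSB/√12 = 1.2207 mV/3.4641 = 352 µV.

352 µV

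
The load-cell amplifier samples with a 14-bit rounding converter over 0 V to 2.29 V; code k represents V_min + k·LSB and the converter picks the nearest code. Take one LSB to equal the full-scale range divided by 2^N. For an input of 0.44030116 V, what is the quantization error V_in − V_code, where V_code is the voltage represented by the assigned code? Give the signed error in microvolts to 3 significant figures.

+24.1 µV

Full-scale range = 2.29 V. LSB = 2.29 V / 2^14 ≈ 139.8 µV.
Position in LSBs: (0.44030116 − (0)) × 16384/2.29 = 3150.1721; rounding gives k = 3150.
Reconstructed level: 0 + 3150 × 2.29/16384 V = 0.44027709961 V.
Error = V_in − V_code = 0.44030116 − (0.44027709961) = +24.1 µV.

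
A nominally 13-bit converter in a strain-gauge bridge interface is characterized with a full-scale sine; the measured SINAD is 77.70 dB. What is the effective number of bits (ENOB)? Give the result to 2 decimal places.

12.61 bits

Inverting SNR = 6.02 N + 1.76: N_eff = (77.70 − 1.76)/6.02 = 12.6146.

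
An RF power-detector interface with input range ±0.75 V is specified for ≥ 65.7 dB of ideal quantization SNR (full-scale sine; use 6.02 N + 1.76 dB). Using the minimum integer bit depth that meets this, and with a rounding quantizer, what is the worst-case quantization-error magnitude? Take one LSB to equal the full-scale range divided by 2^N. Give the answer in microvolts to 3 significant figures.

366 µV

The full-scale span is 0.75 − (-0.75) = 1.5 V.
Solving 6.02 N ≥ 65.7 − 1.76: N ≥ 10.621. Round up → N = 11.
LSB = 1.5 V ÷ 2^11 = 1.5/2048 V = 0.73242 mV.
Half an LSB is 366 µV.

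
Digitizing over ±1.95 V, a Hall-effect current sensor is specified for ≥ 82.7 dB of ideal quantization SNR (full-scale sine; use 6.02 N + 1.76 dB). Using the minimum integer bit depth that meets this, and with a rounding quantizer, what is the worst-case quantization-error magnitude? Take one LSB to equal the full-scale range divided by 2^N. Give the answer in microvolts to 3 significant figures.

119 µV

The full-scale span is 1.95 − (-1.95) = 3.9 V.
Solving 6.02 N ≥ 82.7 − 1.76: N ≥ 13.445. Round up → N = 14.
LSB = 3.9 V / 2^14 = 238.04 µV.
|e|_max = LSB/2 = 119 µV.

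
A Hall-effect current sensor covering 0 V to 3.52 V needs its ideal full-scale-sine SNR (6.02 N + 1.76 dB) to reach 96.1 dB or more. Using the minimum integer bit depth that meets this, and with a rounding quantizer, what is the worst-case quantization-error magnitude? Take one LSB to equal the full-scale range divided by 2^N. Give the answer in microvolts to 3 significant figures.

Span = 3.52 V.
Required N = ⌈(96.1 − 1.76)/6.02⌉ = ⌈15.671⌉ = 16.
LSB = 3.52 V / 2^16 = 53.711 µV.
Half an LSB is 26.9 µV.

26.9 µV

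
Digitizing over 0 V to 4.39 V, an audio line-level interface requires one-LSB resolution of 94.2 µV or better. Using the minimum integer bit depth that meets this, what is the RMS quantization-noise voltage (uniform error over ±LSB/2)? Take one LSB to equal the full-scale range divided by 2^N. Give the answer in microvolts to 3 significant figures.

Full-scale range = 4.39 V.
Required number of levels: 4.39/94.2 µV = 46603; smallest N with 2^N ≥ that is 16.
Step size = 4.39/65536 V = 66.986 µV.
σ_q = LSB/√12 = 66.986 µV/3.4641 = 19.3 µV.

19.3 µV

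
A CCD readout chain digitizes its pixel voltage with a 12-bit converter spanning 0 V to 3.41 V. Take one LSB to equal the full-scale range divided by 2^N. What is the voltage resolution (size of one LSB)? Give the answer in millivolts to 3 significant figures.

V_FS = 3.41 V.
Number of codes = 2^12 = 4096.
LSB = 3.41 V ÷ 2^12 = 3.41/4096 V = 0.833 mV.

0.833 mV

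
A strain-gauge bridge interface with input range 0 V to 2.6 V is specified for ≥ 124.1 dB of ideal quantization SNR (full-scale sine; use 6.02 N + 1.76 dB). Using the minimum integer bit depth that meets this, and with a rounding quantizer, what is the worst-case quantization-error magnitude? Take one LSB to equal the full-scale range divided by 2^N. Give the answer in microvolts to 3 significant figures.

V_FS = 2.6 V.
Required N = ⌈(124.1 − 1.76)/6.02⌉ = ⌈20.322⌉ = 21.
One LSB is 2.6 V / 2097152 = 1.2398 µV.
Half an LSB is 0.620 µV.

0.620 µV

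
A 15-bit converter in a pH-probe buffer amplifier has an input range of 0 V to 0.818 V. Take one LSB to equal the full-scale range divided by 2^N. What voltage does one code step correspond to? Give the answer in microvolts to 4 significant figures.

24.96 µV

V_FS = 0.818 V.
There are 2^15 = 32768 steps.
One LSB is 0.818 V / 32768 = 24.96 µV.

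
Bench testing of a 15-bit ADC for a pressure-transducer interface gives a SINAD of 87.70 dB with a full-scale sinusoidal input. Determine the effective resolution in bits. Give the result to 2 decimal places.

Inverting SNR = 6.02 N + 1.76: N_eff = (87.70 − 1.76)/6.02 = 14.2757.

14.28 bits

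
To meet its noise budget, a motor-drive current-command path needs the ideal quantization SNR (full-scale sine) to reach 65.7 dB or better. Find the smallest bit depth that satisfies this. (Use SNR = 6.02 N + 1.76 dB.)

N ≥ (65.7 − 1.76)/6.02 = 10.621 → N_min = 11.

11 bits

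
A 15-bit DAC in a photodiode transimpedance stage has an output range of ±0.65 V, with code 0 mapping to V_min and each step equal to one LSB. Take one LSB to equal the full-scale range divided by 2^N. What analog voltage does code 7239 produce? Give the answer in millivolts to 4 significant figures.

The full-scale span is 0.65 − (-0.65) = 1.3 V. LSB = 1.3 V / 2^15.
V_out = -0.65 + 7239 × (1.3/32768) V
      = -0.65 V + 0.287192 V = -0.362808 V.

-362.8 mV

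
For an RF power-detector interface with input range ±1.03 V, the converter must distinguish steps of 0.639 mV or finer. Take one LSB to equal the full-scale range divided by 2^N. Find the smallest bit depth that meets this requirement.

12 bits

Full-scale range = 1.03 V − (-1.03 V) = 2.06 V.
Required number of levels: 2.06/0.639 mV = 3223.8; smallest N with 2^N ≥ that is 12.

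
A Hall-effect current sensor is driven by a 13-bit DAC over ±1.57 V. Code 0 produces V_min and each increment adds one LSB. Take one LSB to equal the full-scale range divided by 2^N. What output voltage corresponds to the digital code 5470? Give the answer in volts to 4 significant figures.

Span: 1.57 V − (-1.57 V) = 3.14 V. LSB = 3.14 V / 2^13.
Output = V_min + (5470/8192) × range = -1.57 + 0.667725 × 3.14 V
      = -1.57 + 2.09666 = 0.526655 V.

0.5267 V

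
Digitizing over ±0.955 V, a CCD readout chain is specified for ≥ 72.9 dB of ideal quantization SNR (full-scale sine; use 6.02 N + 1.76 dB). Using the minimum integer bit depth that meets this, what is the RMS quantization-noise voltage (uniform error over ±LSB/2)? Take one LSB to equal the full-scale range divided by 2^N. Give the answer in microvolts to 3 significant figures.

135 µV

Span: 0.955 V − (-0.955 V) = 1.91 V.
Required N = ⌈(72.9 − 1.76)/6.02⌉ = ⌈11.817⌉ = 12.
LSB = 1.91 V / 2^12 = 466.31 µV.
RMS noise = LSB/√12 = 135 µV.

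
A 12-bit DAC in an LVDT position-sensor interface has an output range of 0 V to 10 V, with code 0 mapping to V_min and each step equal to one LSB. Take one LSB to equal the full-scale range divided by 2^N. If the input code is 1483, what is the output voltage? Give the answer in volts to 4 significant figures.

V_FS = 10 V. LSB = 10 V / 2^12.
V_out = 0 + 1483 × (10/4096) V
      = 0 V + 3.62061 V = 3.62061 V.

3.621 V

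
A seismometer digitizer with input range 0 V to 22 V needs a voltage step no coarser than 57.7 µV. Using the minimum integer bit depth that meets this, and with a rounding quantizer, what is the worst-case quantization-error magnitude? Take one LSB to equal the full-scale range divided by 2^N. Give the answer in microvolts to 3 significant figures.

Span = 22 V.
22 V / 57.7 µV = 381300. Since 2^18 = 262144 and 2^19 = 524288, N = 19.
LSB = 22 V / 2^19 = 41.962 µV.
Half an LSB is 21.0 µV.

21.0 µV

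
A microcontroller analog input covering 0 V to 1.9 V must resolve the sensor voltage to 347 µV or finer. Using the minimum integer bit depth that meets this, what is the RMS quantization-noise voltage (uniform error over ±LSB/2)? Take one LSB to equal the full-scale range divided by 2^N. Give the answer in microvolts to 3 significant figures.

67.0 µV

V_FS = 1.9 V.
Need 2^N ≥ 1.9 V / 347 µV = 5476 → N_min = 13.
LSB = 1.9 V ÷ 2^13 = 1.9/8192 V = 231.93 µV.
V_rms = LSB/√12 = 67.0 µV.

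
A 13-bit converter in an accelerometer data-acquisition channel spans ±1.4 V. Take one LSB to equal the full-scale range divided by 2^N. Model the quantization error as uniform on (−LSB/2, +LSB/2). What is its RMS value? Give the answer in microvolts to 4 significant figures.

98.67 µV

Range = 1.4 − (-1.4) = 2.8 V.
One LSB is 2.8 V / 8192 = 341.797 µV.
σ_q = LSB/√12 = 341.797 µV/3.4641 = 98.67 µV.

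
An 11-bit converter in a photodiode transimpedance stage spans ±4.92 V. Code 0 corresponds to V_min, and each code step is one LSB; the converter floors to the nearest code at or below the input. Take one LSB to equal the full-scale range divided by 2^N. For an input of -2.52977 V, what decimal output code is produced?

497

Full-scale range = 4.92 V − (-4.92 V) = 9.84 V. LSB = 9.84 V / 2^11 ≈ 4.805 mV.
V_in − V_min = -2.52977 − (-4.92) = 2.39023 V.
Divide by LSB: 2.39023 × 2048/9.84 = 497.4788.
Truncating gives code 497.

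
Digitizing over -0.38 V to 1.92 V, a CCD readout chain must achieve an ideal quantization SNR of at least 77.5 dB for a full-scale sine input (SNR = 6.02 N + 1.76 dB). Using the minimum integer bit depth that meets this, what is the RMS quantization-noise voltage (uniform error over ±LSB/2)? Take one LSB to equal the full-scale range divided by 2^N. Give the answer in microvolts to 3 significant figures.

81.0 µV

Full-scale range = 1.92 V − (-0.38 V) = 2.3 V.
Solving 6.02 N ≥ 77.5 − 1.76: N ≥ 12.581. Round up → N = 13.
Step size = 2.3/8192 V = 280.76 µV.
σ_q = LSB/√12 = 280.76 µV/3.4641 = 81.0 µV.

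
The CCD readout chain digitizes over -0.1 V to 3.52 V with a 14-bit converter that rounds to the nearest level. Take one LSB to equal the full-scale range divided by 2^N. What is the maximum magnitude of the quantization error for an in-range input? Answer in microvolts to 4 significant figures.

110.5 µV

Range = 3.52 − (-0.1) = 3.62 V.
LSB = 3.62 V / 2^14 = 220.947 µV.
Worst-case error for round-to-nearest is half an LSB: 110.5 µV.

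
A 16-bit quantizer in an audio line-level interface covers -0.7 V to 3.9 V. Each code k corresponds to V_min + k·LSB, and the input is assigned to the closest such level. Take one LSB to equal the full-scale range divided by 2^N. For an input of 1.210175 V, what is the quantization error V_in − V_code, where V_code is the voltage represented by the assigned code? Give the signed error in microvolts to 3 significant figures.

Range = 3.9 − (-0.7) = 4.6 V. LSB = 4.6 V / 2^16 ≈ 70.19 µV.
(1.210175 − (-0.7)) / LSB = 1.910175 × 65536/4.6 = 27214.1802. Nearest integer: k = 27214.
Reconstructed level: -0.7 + 27214 × 4.6/65536 V = 1.2101623535 V.
V_in − V_code = 1.210175 − (1.2101623535) = +12.6 µV.

+12.6 µV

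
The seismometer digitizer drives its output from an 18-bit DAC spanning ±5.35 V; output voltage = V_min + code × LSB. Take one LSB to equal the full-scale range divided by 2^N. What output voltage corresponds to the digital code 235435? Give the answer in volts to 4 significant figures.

4.260 V

Full-scale range = 5.35 V − (-5.35 V) = 10.7 V. LSB = 10.7 V / 2^18.
V_out = V_min + code × LSB = -5.35 V + 235435 × 10.7 V / 262144
      = -5.35 V + 9.60981 V = 4.25981 V.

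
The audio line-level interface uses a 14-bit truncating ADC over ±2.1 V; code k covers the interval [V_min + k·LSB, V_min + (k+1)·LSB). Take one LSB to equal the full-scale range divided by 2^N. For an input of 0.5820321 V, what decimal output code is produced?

Span: 2.1 V − (-2.1 V) = 4.2 V. LSB = 4.2 V / 2^14 ≈ 256.3 µV.
code = ⌊(V_in − V_min)/LSB⌋ = ⌊(V_in − V_min) × 2^14 / range⌋
     = ⌊(0.5820321 − (-2.1)) × 16384 / 4.2⌋ = ⌊2.6820321 × 16384/4.2⌋
     = ⌊10462.480⌋ = 10462.

10462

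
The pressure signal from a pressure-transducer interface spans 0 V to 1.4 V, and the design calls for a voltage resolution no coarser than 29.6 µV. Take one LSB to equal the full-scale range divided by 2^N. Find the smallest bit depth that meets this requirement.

16 bits

Span = 1.4 V.
Levels needed ≥ 1.4/29.6 µV = 47300. 2^16 = 65536 suffices, so N_min = 16.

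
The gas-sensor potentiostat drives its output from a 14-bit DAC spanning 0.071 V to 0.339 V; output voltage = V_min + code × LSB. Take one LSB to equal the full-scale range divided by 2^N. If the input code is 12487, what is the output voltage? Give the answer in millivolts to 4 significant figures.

The full-scale span is 0.339 − (0.071) = 0.268 V. LSB = 0.268 V / 2^14.
Output = V_min + (12487/16384) × range = 0.071 + 0.762146 × 0.268 V
      = 0.071 + 0.204255 = 0.275255 V.

275.3 mV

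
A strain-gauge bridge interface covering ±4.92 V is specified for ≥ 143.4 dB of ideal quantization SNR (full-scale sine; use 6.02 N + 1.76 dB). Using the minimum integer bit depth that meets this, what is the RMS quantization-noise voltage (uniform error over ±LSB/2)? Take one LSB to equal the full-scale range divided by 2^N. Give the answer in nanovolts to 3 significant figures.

Full-scale range = 4.92 V − (-4.92 V) = 9.84 V.
Required N = ⌈(143.4 − 1.76)/6.02⌉ = ⌈23.528⌉ = 24.
One LSB is 9.84 V / 16777216 = 0.58651 µV.
RMS noise = LSB/√12 = 169 nV.

169 nV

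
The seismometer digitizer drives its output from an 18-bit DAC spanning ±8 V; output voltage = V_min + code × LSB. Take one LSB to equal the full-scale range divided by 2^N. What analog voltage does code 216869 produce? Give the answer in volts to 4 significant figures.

Range = 8 − (-8) = 16 V. LSB = 16 V / 2^18.
Output = V_min + (216869/262144) × range = -8 + 0.827290 × 16 V
      = -8 V + 13.2366 V = 5.23663 V.

5.237 V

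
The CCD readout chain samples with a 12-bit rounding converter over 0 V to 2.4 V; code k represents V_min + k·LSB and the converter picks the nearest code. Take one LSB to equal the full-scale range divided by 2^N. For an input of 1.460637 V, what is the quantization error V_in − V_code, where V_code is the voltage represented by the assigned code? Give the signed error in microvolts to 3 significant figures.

Span = 2.4 V. LSB = 2.4 V / 2^12 ≈ 0.5859 mV.
Position in LSBs: (1.460637 − (0)) × 4096/2.4 = 2492.8205; rounding gives k = 2493.
Reconstructed level: 0 + 2493 × 2.4/4096 V = 1.460742188 V.
Error = V_in − V_code = 1.460637 − (1.460742188) = −105 µV.

−105 µV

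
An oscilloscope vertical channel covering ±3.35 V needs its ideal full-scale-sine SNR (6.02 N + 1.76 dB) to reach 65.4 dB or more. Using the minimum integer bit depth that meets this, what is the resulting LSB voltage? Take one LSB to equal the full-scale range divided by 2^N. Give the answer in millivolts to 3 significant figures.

Range = 3.35 − (-3.35) = 6.7 V.
Required N = ⌈(65.4 − 1.76)/6.02⌉ = ⌈10.571⌉ = 11.
LSB = 6.7 V / 2^11 = 3.27 mV.

3.27 mV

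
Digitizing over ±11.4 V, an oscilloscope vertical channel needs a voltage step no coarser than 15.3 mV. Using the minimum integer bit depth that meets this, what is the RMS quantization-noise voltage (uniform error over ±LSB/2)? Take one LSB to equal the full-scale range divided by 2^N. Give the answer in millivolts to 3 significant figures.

Span: 11.4 V − (-11.4 V) = 22.8 V.
Levels needed ≥ 22.8/15.3 mV = 1490. 2^11 = 2048 suffices, so N_min = 11.
One LSB is 22.8 V / 2048 = 11.133 mV.
RMS noise = LSB/√12 = 3.21 mV.

3.21 mV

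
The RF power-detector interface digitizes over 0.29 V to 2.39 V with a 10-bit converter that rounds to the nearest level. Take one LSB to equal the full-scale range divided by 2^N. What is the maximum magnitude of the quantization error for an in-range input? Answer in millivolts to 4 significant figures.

1.025 mV

The full-scale span is 2.39 − (0.29) = 2.1 V.
One LSB is 2.1 V / 1024 = 2.05078 mV.
A rounding quantizer has |error| ≤ LSB/2 = 1.025 mV.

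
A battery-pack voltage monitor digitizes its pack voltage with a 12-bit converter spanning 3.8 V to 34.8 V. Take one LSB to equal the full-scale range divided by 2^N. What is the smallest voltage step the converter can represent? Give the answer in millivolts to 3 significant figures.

7.57 mV

Span: 34.8 V − (3.8 V) = 31 V.
2^12 = 4096 levels.
LSB = 31 V ÷ 2^12 = 31/4096 V = 7.57 mV.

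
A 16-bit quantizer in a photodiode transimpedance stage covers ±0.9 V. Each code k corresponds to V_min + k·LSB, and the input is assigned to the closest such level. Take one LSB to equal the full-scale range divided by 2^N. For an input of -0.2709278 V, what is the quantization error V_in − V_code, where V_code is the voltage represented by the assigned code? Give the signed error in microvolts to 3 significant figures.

Full-scale range = 0.9 V − (-0.9 V) = 1.8 V. LSB = 1.8 V / 2^16 ≈ 27.47 µV.
(-0.2709278 − (-0.9)) / LSB = 0.6290722 × 65536/1.8 = 22903.8198. Nearest integer: k = 22904.
V_code = -0.9 + (22904/65536) × 1.8 = -0.27092285156 V.
V_in − V_code = -0.2709278 − (-0.27092285156) = −4.95 µV.

−4.95 µV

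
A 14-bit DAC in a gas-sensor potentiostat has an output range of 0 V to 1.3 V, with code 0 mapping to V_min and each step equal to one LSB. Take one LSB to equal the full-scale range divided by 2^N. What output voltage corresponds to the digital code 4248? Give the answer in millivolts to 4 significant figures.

Span = 1.3 V. LSB = 1.3 V / 2^14.
V_out = V_min + code × LSB = 0 V + 4248 × 1.3 V / 16384
      = 0 + 0.337061 = 0.337061 V.

337.1 mV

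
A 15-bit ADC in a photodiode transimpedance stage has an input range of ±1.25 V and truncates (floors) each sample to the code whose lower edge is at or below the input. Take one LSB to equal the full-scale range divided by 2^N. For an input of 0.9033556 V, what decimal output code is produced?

28224

Full-scale range = 1.25 V − (-1.25 V) = 2.5 V. LSB = 2.5 V / 2^15 ≈ 76.29 µV.
(V_in − V_min) × 2^15/range = (0.9033556 − (-1.25)) × 32768/2.5 = 28224.463.
Floor → code = 28224.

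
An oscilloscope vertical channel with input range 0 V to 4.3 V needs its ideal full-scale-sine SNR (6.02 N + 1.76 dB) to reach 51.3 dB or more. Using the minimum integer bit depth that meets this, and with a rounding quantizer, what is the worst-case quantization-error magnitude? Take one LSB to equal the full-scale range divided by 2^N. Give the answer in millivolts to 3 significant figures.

4.20 mV

V_FS = 4.3 V.
6.02 N + 1.76 ≥ 51.3 gives N ≥ 8.229, so the minimum integer is 9.
LSB = 4.3 V ÷ 2^9 = 4.3/512 V = 8.3984 mV.
Half an LSB is 4.20 mV.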